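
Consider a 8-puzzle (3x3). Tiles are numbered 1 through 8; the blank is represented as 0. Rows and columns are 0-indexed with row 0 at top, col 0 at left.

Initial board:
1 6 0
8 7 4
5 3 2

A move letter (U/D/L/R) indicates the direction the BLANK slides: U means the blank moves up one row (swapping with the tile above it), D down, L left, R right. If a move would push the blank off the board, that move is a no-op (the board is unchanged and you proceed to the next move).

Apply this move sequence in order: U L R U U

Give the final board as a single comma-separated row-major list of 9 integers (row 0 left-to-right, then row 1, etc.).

After move 1 (U):
1 6 0
8 7 4
5 3 2

After move 2 (L):
1 0 6
8 7 4
5 3 2

After move 3 (R):
1 6 0
8 7 4
5 3 2

After move 4 (U):
1 6 0
8 7 4
5 3 2

After move 5 (U):
1 6 0
8 7 4
5 3 2

Answer: 1, 6, 0, 8, 7, 4, 5, 3, 2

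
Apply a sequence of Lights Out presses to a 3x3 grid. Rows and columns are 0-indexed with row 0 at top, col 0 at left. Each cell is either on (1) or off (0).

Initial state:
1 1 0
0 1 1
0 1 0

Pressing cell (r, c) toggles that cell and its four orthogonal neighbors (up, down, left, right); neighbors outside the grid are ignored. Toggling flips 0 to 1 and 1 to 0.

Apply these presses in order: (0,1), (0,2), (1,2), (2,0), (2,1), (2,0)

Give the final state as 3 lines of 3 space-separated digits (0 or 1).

Answer: 0 1 1
0 0 1
1 0 0

Derivation:
After press 1 at (0,1):
0 0 1
0 0 1
0 1 0

After press 2 at (0,2):
0 1 0
0 0 0
0 1 0

After press 3 at (1,2):
0 1 1
0 1 1
0 1 1

After press 4 at (2,0):
0 1 1
1 1 1
1 0 1

After press 5 at (2,1):
0 1 1
1 0 1
0 1 0

After press 6 at (2,0):
0 1 1
0 0 1
1 0 0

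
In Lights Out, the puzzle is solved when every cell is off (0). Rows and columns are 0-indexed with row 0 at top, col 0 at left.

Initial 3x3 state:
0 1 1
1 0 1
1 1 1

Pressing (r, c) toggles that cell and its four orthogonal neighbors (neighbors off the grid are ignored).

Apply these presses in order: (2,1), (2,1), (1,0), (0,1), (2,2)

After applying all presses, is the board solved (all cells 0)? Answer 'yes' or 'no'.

After press 1 at (2,1):
0 1 1
1 1 1
0 0 0

After press 2 at (2,1):
0 1 1
1 0 1
1 1 1

After press 3 at (1,0):
1 1 1
0 1 1
0 1 1

After press 4 at (0,1):
0 0 0
0 0 1
0 1 1

After press 5 at (2,2):
0 0 0
0 0 0
0 0 0

Lights still on: 0

Answer: yes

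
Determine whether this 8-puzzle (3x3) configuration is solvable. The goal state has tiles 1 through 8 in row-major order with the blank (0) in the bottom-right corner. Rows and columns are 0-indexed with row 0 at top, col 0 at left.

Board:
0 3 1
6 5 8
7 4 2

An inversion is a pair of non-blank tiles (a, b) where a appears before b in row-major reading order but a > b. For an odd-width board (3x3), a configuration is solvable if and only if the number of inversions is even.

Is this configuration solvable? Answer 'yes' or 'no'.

Inversions (pairs i<j in row-major order where tile[i] > tile[j] > 0): 13
13 is odd, so the puzzle is not solvable.

Answer: no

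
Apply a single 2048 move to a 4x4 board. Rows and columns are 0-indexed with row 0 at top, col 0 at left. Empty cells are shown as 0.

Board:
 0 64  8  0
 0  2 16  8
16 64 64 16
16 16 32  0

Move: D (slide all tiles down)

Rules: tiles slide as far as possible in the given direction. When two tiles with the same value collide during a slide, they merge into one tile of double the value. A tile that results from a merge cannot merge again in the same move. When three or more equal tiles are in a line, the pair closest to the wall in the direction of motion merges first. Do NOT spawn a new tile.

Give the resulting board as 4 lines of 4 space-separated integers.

Answer:  0 64  8  0
 0  2 16  0
 0 64 64  8
32 16 32 16

Derivation:
Slide down:
col 0: [0, 0, 16, 16] -> [0, 0, 0, 32]
col 1: [64, 2, 64, 16] -> [64, 2, 64, 16]
col 2: [8, 16, 64, 32] -> [8, 16, 64, 32]
col 3: [0, 8, 16, 0] -> [0, 0, 8, 16]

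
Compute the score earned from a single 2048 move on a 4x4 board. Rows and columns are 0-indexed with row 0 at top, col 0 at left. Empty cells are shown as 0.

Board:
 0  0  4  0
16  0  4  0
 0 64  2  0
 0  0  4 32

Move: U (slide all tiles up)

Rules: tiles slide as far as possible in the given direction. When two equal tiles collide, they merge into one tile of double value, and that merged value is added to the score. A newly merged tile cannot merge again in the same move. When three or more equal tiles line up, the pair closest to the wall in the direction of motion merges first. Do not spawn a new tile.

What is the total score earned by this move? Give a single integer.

Answer: 8

Derivation:
Slide up:
col 0: [0, 16, 0, 0] -> [16, 0, 0, 0]  score +0 (running 0)
col 1: [0, 0, 64, 0] -> [64, 0, 0, 0]  score +0 (running 0)
col 2: [4, 4, 2, 4] -> [8, 2, 4, 0]  score +8 (running 8)
col 3: [0, 0, 0, 32] -> [32, 0, 0, 0]  score +0 (running 8)
Board after move:
16 64  8 32
 0  0  2  0
 0  0  4  0
 0  0  0  0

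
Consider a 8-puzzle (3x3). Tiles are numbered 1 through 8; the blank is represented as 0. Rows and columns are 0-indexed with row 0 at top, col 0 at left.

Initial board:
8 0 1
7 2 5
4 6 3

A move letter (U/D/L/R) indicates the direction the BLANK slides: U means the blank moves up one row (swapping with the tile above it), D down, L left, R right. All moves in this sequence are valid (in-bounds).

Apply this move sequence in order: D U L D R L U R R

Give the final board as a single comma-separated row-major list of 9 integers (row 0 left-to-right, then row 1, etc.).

Answer: 8, 1, 0, 7, 2, 5, 4, 6, 3

Derivation:
After move 1 (D):
8 2 1
7 0 5
4 6 3

After move 2 (U):
8 0 1
7 2 5
4 6 3

After move 3 (L):
0 8 1
7 2 5
4 6 3

After move 4 (D):
7 8 1
0 2 5
4 6 3

After move 5 (R):
7 8 1
2 0 5
4 6 3

After move 6 (L):
7 8 1
0 2 5
4 6 3

After move 7 (U):
0 8 1
7 2 5
4 6 3

After move 8 (R):
8 0 1
7 2 5
4 6 3

After move 9 (R):
8 1 0
7 2 5
4 6 3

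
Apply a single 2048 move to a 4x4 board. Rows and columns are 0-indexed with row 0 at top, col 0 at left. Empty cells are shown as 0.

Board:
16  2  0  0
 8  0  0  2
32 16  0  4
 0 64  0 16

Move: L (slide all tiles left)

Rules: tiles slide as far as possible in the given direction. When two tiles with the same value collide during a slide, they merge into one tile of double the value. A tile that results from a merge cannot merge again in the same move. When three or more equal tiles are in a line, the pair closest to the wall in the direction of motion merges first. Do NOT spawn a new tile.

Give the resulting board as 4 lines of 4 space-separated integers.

Slide left:
row 0: [16, 2, 0, 0] -> [16, 2, 0, 0]
row 1: [8, 0, 0, 2] -> [8, 2, 0, 0]
row 2: [32, 16, 0, 4] -> [32, 16, 4, 0]
row 3: [0, 64, 0, 16] -> [64, 16, 0, 0]

Answer: 16  2  0  0
 8  2  0  0
32 16  4  0
64 16  0  0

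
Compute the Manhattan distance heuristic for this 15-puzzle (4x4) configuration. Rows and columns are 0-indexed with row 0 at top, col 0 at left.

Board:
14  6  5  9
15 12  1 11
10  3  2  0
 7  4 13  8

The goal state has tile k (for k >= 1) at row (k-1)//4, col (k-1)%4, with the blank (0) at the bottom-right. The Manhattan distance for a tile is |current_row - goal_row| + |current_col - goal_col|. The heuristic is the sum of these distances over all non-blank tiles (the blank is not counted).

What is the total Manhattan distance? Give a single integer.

Tile 14: at (0,0), goal (3,1), distance |0-3|+|0-1| = 4
Tile 6: at (0,1), goal (1,1), distance |0-1|+|1-1| = 1
Tile 5: at (0,2), goal (1,0), distance |0-1|+|2-0| = 3
Tile 9: at (0,3), goal (2,0), distance |0-2|+|3-0| = 5
Tile 15: at (1,0), goal (3,2), distance |1-3|+|0-2| = 4
Tile 12: at (1,1), goal (2,3), distance |1-2|+|1-3| = 3
Tile 1: at (1,2), goal (0,0), distance |1-0|+|2-0| = 3
Tile 11: at (1,3), goal (2,2), distance |1-2|+|3-2| = 2
Tile 10: at (2,0), goal (2,1), distance |2-2|+|0-1| = 1
Tile 3: at (2,1), goal (0,2), distance |2-0|+|1-2| = 3
Tile 2: at (2,2), goal (0,1), distance |2-0|+|2-1| = 3
Tile 7: at (3,0), goal (1,2), distance |3-1|+|0-2| = 4
Tile 4: at (3,1), goal (0,3), distance |3-0|+|1-3| = 5
Tile 13: at (3,2), goal (3,0), distance |3-3|+|2-0| = 2
Tile 8: at (3,3), goal (1,3), distance |3-1|+|3-3| = 2
Sum: 4 + 1 + 3 + 5 + 4 + 3 + 3 + 2 + 1 + 3 + 3 + 4 + 5 + 2 + 2 = 45

Answer: 45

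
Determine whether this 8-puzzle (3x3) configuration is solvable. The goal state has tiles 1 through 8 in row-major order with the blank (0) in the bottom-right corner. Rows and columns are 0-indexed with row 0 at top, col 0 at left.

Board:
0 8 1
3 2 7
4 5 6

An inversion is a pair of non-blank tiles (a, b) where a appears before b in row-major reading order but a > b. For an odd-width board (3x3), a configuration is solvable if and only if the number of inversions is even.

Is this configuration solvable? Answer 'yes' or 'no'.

Answer: no

Derivation:
Inversions (pairs i<j in row-major order where tile[i] > tile[j] > 0): 11
11 is odd, so the puzzle is not solvable.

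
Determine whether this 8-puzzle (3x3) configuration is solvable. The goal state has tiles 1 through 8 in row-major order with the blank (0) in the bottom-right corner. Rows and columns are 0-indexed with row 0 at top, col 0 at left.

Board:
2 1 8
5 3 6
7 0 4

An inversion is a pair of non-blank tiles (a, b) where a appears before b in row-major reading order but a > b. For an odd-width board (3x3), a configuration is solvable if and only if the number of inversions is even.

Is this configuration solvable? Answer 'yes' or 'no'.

Answer: yes

Derivation:
Inversions (pairs i<j in row-major order where tile[i] > tile[j] > 0): 10
10 is even, so the puzzle is solvable.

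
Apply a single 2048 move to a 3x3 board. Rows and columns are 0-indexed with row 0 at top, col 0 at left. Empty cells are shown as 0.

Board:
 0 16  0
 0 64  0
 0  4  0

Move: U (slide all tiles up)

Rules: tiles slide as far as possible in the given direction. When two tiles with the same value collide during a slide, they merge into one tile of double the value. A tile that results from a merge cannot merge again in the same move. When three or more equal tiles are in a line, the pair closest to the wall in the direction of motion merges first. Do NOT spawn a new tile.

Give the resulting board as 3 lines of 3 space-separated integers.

Answer:  0 16  0
 0 64  0
 0  4  0

Derivation:
Slide up:
col 0: [0, 0, 0] -> [0, 0, 0]
col 1: [16, 64, 4] -> [16, 64, 4]
col 2: [0, 0, 0] -> [0, 0, 0]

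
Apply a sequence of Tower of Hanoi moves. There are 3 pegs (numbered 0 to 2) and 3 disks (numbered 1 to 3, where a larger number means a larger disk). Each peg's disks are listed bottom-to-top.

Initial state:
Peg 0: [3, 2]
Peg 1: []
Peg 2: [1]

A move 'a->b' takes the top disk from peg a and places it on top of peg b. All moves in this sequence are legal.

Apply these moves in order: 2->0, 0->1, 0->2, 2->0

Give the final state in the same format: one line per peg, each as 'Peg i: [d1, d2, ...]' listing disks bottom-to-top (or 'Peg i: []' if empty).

After move 1 (2->0):
Peg 0: [3, 2, 1]
Peg 1: []
Peg 2: []

After move 2 (0->1):
Peg 0: [3, 2]
Peg 1: [1]
Peg 2: []

After move 3 (0->2):
Peg 0: [3]
Peg 1: [1]
Peg 2: [2]

After move 4 (2->0):
Peg 0: [3, 2]
Peg 1: [1]
Peg 2: []

Answer: Peg 0: [3, 2]
Peg 1: [1]
Peg 2: []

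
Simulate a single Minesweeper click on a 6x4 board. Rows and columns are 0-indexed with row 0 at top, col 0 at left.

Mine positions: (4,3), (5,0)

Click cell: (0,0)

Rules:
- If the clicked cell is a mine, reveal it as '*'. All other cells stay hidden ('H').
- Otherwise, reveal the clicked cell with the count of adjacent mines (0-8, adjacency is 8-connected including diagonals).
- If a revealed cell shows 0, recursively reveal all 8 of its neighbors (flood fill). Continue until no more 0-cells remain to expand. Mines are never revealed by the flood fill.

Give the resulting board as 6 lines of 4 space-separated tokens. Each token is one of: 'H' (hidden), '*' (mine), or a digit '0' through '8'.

0 0 0 0
0 0 0 0
0 0 0 0
0 0 1 1
1 1 1 H
H H H H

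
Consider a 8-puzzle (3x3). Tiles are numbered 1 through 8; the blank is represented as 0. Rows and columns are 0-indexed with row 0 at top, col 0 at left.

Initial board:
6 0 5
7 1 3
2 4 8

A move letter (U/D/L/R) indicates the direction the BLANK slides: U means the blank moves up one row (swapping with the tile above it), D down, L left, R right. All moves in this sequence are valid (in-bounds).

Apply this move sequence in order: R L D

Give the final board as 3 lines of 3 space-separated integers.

After move 1 (R):
6 5 0
7 1 3
2 4 8

After move 2 (L):
6 0 5
7 1 3
2 4 8

After move 3 (D):
6 1 5
7 0 3
2 4 8

Answer: 6 1 5
7 0 3
2 4 8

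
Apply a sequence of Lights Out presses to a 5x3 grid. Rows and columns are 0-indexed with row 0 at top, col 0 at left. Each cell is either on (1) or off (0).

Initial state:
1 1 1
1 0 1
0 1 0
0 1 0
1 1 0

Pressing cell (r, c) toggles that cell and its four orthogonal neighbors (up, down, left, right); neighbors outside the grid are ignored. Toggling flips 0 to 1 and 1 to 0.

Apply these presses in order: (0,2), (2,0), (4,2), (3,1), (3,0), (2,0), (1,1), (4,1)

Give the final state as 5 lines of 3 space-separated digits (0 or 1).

After press 1 at (0,2):
1 0 0
1 0 0
0 1 0
0 1 0
1 1 0

After press 2 at (2,0):
1 0 0
0 0 0
1 0 0
1 1 0
1 1 0

After press 3 at (4,2):
1 0 0
0 0 0
1 0 0
1 1 1
1 0 1

After press 4 at (3,1):
1 0 0
0 0 0
1 1 0
0 0 0
1 1 1

After press 5 at (3,0):
1 0 0
0 0 0
0 1 0
1 1 0
0 1 1

After press 6 at (2,0):
1 0 0
1 0 0
1 0 0
0 1 0
0 1 1

After press 7 at (1,1):
1 1 0
0 1 1
1 1 0
0 1 0
0 1 1

After press 8 at (4,1):
1 1 0
0 1 1
1 1 0
0 0 0
1 0 0

Answer: 1 1 0
0 1 1
1 1 0
0 0 0
1 0 0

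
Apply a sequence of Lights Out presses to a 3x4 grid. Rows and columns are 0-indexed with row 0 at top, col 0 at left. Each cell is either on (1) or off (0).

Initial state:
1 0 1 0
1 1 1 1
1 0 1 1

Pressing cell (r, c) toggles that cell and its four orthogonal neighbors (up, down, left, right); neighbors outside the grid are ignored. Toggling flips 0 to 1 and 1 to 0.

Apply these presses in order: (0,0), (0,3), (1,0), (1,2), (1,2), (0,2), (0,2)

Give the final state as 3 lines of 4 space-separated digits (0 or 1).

Answer: 1 1 0 1
1 0 1 0
0 0 1 1

Derivation:
After press 1 at (0,0):
0 1 1 0
0 1 1 1
1 0 1 1

After press 2 at (0,3):
0 1 0 1
0 1 1 0
1 0 1 1

After press 3 at (1,0):
1 1 0 1
1 0 1 0
0 0 1 1

After press 4 at (1,2):
1 1 1 1
1 1 0 1
0 0 0 1

After press 5 at (1,2):
1 1 0 1
1 0 1 0
0 0 1 1

After press 6 at (0,2):
1 0 1 0
1 0 0 0
0 0 1 1

After press 7 at (0,2):
1 1 0 1
1 0 1 0
0 0 1 1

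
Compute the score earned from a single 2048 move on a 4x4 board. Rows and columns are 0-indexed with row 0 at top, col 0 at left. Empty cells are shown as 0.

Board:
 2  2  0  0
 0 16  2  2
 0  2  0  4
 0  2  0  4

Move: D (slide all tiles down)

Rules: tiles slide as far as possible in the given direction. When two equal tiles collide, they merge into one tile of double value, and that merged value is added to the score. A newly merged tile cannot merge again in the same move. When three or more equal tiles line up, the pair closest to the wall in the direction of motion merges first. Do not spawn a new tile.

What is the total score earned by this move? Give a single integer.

Slide down:
col 0: [2, 0, 0, 0] -> [0, 0, 0, 2]  score +0 (running 0)
col 1: [2, 16, 2, 2] -> [0, 2, 16, 4]  score +4 (running 4)
col 2: [0, 2, 0, 0] -> [0, 0, 0, 2]  score +0 (running 4)
col 3: [0, 2, 4, 4] -> [0, 0, 2, 8]  score +8 (running 12)
Board after move:
 0  0  0  0
 0  2  0  0
 0 16  0  2
 2  4  2  8

Answer: 12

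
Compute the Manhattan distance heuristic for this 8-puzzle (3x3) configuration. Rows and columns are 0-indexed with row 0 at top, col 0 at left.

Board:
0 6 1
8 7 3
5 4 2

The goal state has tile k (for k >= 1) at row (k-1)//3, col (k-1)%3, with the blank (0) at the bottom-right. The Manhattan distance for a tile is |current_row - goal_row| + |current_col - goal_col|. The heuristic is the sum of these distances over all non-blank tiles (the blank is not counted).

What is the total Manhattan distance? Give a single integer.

Tile 6: (0,1)->(1,2) = 2
Tile 1: (0,2)->(0,0) = 2
Tile 8: (1,0)->(2,1) = 2
Tile 7: (1,1)->(2,0) = 2
Tile 3: (1,2)->(0,2) = 1
Tile 5: (2,0)->(1,1) = 2
Tile 4: (2,1)->(1,0) = 2
Tile 2: (2,2)->(0,1) = 3
Sum: 2 + 2 + 2 + 2 + 1 + 2 + 2 + 3 = 16

Answer: 16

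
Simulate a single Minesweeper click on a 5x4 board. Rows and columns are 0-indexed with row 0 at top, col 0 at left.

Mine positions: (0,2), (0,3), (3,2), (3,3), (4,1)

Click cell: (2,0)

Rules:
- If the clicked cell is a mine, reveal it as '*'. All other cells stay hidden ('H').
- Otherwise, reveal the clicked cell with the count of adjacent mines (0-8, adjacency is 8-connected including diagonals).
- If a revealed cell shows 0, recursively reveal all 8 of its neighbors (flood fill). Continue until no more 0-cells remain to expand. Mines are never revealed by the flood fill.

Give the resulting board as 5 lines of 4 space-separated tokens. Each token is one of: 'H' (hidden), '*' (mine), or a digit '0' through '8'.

0 1 H H
0 1 H H
0 1 H H
1 2 H H
H H H H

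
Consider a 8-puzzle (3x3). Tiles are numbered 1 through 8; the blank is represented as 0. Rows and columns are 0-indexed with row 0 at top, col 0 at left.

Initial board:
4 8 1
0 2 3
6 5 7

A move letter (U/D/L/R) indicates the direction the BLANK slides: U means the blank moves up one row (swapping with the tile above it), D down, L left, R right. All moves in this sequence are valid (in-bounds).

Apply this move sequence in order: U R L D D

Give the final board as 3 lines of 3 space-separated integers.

Answer: 4 8 1
6 2 3
0 5 7

Derivation:
After move 1 (U):
0 8 1
4 2 3
6 5 7

After move 2 (R):
8 0 1
4 2 3
6 5 7

After move 3 (L):
0 8 1
4 2 3
6 5 7

After move 4 (D):
4 8 1
0 2 3
6 5 7

After move 5 (D):
4 8 1
6 2 3
0 5 7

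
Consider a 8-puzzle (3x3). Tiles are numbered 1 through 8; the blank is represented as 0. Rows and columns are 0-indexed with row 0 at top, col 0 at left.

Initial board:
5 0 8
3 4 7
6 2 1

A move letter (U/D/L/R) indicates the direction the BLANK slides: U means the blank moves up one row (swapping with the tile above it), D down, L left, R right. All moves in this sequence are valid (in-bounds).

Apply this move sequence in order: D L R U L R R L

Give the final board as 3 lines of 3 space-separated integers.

After move 1 (D):
5 4 8
3 0 7
6 2 1

After move 2 (L):
5 4 8
0 3 7
6 2 1

After move 3 (R):
5 4 8
3 0 7
6 2 1

After move 4 (U):
5 0 8
3 4 7
6 2 1

After move 5 (L):
0 5 8
3 4 7
6 2 1

After move 6 (R):
5 0 8
3 4 7
6 2 1

After move 7 (R):
5 8 0
3 4 7
6 2 1

After move 8 (L):
5 0 8
3 4 7
6 2 1

Answer: 5 0 8
3 4 7
6 2 1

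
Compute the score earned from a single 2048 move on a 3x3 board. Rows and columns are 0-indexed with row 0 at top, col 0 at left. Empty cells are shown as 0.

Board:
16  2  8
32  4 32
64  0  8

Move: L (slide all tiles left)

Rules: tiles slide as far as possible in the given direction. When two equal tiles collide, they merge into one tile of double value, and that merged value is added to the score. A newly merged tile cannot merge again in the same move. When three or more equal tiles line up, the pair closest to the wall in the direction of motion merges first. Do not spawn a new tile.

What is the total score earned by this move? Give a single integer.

Slide left:
row 0: [16, 2, 8] -> [16, 2, 8]  score +0 (running 0)
row 1: [32, 4, 32] -> [32, 4, 32]  score +0 (running 0)
row 2: [64, 0, 8] -> [64, 8, 0]  score +0 (running 0)
Board after move:
16  2  8
32  4 32
64  8  0

Answer: 0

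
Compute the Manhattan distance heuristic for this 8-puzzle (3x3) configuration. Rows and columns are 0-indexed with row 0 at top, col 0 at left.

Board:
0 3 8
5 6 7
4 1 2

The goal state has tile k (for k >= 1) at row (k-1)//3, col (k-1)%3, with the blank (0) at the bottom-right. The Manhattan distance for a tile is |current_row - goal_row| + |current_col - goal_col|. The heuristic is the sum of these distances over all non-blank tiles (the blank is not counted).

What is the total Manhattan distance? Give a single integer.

Tile 3: (0,1)->(0,2) = 1
Tile 8: (0,2)->(2,1) = 3
Tile 5: (1,0)->(1,1) = 1
Tile 6: (1,1)->(1,2) = 1
Tile 7: (1,2)->(2,0) = 3
Tile 4: (2,0)->(1,0) = 1
Tile 1: (2,1)->(0,0) = 3
Tile 2: (2,2)->(0,1) = 3
Sum: 1 + 3 + 1 + 1 + 3 + 1 + 3 + 3 = 16

Answer: 16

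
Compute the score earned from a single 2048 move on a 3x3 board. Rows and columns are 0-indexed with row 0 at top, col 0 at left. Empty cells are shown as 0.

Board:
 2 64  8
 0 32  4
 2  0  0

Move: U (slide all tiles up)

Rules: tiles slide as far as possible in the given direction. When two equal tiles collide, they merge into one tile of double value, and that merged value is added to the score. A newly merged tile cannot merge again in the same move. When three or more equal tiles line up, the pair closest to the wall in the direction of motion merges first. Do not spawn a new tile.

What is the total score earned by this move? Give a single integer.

Slide up:
col 0: [2, 0, 2] -> [4, 0, 0]  score +4 (running 4)
col 1: [64, 32, 0] -> [64, 32, 0]  score +0 (running 4)
col 2: [8, 4, 0] -> [8, 4, 0]  score +0 (running 4)
Board after move:
 4 64  8
 0 32  4
 0  0  0

Answer: 4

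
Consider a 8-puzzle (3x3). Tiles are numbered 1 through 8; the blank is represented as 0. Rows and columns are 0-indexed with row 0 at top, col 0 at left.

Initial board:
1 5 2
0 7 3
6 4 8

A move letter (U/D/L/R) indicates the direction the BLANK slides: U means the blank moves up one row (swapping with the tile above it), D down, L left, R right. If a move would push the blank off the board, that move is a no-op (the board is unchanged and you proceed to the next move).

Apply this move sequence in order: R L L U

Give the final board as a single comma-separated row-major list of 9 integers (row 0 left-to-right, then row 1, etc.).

Answer: 0, 5, 2, 1, 7, 3, 6, 4, 8

Derivation:
After move 1 (R):
1 5 2
7 0 3
6 4 8

After move 2 (L):
1 5 2
0 7 3
6 4 8

After move 3 (L):
1 5 2
0 7 3
6 4 8

After move 4 (U):
0 5 2
1 7 3
6 4 8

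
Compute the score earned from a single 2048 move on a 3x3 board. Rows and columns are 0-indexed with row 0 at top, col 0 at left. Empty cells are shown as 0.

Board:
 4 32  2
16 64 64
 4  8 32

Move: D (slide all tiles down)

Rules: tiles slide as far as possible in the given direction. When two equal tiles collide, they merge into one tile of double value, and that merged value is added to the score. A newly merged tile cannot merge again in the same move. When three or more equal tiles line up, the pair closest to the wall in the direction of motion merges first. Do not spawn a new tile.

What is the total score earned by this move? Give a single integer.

Slide down:
col 0: [4, 16, 4] -> [4, 16, 4]  score +0 (running 0)
col 1: [32, 64, 8] -> [32, 64, 8]  score +0 (running 0)
col 2: [2, 64, 32] -> [2, 64, 32]  score +0 (running 0)
Board after move:
 4 32  2
16 64 64
 4  8 32

Answer: 0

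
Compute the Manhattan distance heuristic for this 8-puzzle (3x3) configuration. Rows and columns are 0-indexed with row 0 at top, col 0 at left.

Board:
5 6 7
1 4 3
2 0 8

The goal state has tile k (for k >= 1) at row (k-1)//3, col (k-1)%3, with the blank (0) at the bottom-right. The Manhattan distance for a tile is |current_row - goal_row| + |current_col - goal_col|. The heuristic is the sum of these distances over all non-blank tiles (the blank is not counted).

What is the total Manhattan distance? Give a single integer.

Answer: 15

Derivation:
Tile 5: (0,0)->(1,1) = 2
Tile 6: (0,1)->(1,2) = 2
Tile 7: (0,2)->(2,0) = 4
Tile 1: (1,0)->(0,0) = 1
Tile 4: (1,1)->(1,0) = 1
Tile 3: (1,2)->(0,2) = 1
Tile 2: (2,0)->(0,1) = 3
Tile 8: (2,2)->(2,1) = 1
Sum: 2 + 2 + 4 + 1 + 1 + 1 + 3 + 1 = 15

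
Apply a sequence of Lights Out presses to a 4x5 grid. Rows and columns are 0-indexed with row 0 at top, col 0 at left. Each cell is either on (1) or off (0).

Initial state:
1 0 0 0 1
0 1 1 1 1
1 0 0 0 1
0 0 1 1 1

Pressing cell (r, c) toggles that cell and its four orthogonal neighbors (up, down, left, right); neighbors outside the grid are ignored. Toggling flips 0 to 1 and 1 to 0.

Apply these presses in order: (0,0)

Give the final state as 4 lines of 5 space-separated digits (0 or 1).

Answer: 0 1 0 0 1
1 1 1 1 1
1 0 0 0 1
0 0 1 1 1

Derivation:
After press 1 at (0,0):
0 1 0 0 1
1 1 1 1 1
1 0 0 0 1
0 0 1 1 1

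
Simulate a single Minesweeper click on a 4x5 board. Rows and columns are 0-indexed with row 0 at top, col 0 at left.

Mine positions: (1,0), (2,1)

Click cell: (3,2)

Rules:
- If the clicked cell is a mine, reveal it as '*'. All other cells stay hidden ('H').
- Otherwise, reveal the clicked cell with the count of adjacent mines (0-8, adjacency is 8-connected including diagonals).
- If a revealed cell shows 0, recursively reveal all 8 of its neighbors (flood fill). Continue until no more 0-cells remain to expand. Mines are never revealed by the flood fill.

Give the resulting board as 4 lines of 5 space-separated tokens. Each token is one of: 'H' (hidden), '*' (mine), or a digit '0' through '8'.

H H H H H
H H H H H
H H H H H
H H 1 H H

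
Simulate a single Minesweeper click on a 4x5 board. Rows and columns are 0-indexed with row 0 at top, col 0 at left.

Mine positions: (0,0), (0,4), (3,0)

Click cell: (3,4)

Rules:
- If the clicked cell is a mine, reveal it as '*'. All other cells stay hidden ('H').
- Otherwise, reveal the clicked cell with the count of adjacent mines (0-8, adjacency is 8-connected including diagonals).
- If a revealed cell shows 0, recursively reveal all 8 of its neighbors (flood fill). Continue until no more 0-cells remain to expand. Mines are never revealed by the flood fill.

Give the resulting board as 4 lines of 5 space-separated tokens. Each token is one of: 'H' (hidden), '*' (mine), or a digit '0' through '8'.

H 1 0 1 H
H 1 0 1 1
H 1 0 0 0
H 1 0 0 0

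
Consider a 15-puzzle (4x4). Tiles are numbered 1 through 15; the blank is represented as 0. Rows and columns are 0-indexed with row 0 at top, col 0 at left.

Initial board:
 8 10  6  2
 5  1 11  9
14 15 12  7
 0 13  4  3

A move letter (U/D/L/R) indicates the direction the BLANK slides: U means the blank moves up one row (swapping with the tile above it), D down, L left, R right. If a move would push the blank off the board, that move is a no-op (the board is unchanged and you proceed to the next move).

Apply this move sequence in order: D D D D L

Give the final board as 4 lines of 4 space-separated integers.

Answer:  8 10  6  2
 5  1 11  9
14 15 12  7
 0 13  4  3

Derivation:
After move 1 (D):
 8 10  6  2
 5  1 11  9
14 15 12  7
 0 13  4  3

After move 2 (D):
 8 10  6  2
 5  1 11  9
14 15 12  7
 0 13  4  3

After move 3 (D):
 8 10  6  2
 5  1 11  9
14 15 12  7
 0 13  4  3

After move 4 (D):
 8 10  6  2
 5  1 11  9
14 15 12  7
 0 13  4  3

After move 5 (L):
 8 10  6  2
 5  1 11  9
14 15 12  7
 0 13  4  3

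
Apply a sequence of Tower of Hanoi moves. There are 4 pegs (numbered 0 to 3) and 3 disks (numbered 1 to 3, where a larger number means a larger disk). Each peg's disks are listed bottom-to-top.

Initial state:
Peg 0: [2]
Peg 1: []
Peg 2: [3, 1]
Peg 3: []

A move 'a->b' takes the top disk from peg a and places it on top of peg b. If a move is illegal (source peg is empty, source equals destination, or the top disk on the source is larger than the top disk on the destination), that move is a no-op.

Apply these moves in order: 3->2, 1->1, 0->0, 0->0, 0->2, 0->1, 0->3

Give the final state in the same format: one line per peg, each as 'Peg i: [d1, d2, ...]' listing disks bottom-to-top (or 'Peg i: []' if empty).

Answer: Peg 0: []
Peg 1: [2]
Peg 2: [3, 1]
Peg 3: []

Derivation:
After move 1 (3->2):
Peg 0: [2]
Peg 1: []
Peg 2: [3, 1]
Peg 3: []

After move 2 (1->1):
Peg 0: [2]
Peg 1: []
Peg 2: [3, 1]
Peg 3: []

After move 3 (0->0):
Peg 0: [2]
Peg 1: []
Peg 2: [3, 1]
Peg 3: []

After move 4 (0->0):
Peg 0: [2]
Peg 1: []
Peg 2: [3, 1]
Peg 3: []

After move 5 (0->2):
Peg 0: [2]
Peg 1: []
Peg 2: [3, 1]
Peg 3: []

After move 6 (0->1):
Peg 0: []
Peg 1: [2]
Peg 2: [3, 1]
Peg 3: []

After move 7 (0->3):
Peg 0: []
Peg 1: [2]
Peg 2: [3, 1]
Peg 3: []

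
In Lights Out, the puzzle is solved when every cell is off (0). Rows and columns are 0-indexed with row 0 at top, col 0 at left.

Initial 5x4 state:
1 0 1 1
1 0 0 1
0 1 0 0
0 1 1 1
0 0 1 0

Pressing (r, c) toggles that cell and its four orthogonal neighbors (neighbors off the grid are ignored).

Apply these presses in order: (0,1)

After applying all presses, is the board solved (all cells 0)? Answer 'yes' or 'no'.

After press 1 at (0,1):
0 1 0 1
1 1 0 1
0 1 0 0
0 1 1 1
0 0 1 0

Lights still on: 10

Answer: no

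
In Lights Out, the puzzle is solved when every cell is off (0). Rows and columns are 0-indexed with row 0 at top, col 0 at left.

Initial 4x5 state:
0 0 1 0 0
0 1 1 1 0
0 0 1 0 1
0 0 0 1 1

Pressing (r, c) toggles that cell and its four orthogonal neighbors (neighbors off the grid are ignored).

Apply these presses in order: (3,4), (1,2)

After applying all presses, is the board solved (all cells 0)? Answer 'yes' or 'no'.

After press 1 at (3,4):
0 0 1 0 0
0 1 1 1 0
0 0 1 0 0
0 0 0 0 0

After press 2 at (1,2):
0 0 0 0 0
0 0 0 0 0
0 0 0 0 0
0 0 0 0 0

Lights still on: 0

Answer: yes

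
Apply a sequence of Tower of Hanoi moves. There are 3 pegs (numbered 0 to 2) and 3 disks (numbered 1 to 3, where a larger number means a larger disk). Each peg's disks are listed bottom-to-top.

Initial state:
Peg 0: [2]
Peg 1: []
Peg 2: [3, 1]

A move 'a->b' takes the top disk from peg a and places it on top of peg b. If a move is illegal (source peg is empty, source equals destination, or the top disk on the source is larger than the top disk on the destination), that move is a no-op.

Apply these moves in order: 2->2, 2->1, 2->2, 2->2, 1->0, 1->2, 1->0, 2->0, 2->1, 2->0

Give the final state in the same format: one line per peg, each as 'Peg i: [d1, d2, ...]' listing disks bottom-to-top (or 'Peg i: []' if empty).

After move 1 (2->2):
Peg 0: [2]
Peg 1: []
Peg 2: [3, 1]

After move 2 (2->1):
Peg 0: [2]
Peg 1: [1]
Peg 2: [3]

After move 3 (2->2):
Peg 0: [2]
Peg 1: [1]
Peg 2: [3]

After move 4 (2->2):
Peg 0: [2]
Peg 1: [1]
Peg 2: [3]

After move 5 (1->0):
Peg 0: [2, 1]
Peg 1: []
Peg 2: [3]

After move 6 (1->2):
Peg 0: [2, 1]
Peg 1: []
Peg 2: [3]

After move 7 (1->0):
Peg 0: [2, 1]
Peg 1: []
Peg 2: [3]

After move 8 (2->0):
Peg 0: [2, 1]
Peg 1: []
Peg 2: [3]

After move 9 (2->1):
Peg 0: [2, 1]
Peg 1: [3]
Peg 2: []

After move 10 (2->0):
Peg 0: [2, 1]
Peg 1: [3]
Peg 2: []

Answer: Peg 0: [2, 1]
Peg 1: [3]
Peg 2: []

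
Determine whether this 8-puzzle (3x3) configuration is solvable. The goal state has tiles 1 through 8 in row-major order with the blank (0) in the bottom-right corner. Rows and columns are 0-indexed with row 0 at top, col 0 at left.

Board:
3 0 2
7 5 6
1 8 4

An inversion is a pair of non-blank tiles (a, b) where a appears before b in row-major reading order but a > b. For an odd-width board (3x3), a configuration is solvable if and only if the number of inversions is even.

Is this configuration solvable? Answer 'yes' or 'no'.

Inversions (pairs i<j in row-major order where tile[i] > tile[j] > 0): 12
12 is even, so the puzzle is solvable.

Answer: yes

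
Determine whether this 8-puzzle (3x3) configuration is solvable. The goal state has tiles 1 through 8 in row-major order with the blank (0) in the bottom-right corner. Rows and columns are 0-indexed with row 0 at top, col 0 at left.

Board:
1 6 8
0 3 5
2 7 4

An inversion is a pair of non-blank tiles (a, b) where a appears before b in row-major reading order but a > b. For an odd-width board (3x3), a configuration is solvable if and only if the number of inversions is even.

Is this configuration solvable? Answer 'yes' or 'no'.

Answer: no

Derivation:
Inversions (pairs i<j in row-major order where tile[i] > tile[j] > 0): 13
13 is odd, so the puzzle is not solvable.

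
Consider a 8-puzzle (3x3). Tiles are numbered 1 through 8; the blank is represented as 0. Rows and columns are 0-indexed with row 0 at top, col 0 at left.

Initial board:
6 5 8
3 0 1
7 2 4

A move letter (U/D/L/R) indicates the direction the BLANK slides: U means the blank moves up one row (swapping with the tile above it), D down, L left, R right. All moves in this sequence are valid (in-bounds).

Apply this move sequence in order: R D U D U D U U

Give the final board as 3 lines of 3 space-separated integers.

Answer: 6 5 0
3 1 8
7 2 4

Derivation:
After move 1 (R):
6 5 8
3 1 0
7 2 4

After move 2 (D):
6 5 8
3 1 4
7 2 0

After move 3 (U):
6 5 8
3 1 0
7 2 4

After move 4 (D):
6 5 8
3 1 4
7 2 0

After move 5 (U):
6 5 8
3 1 0
7 2 4

After move 6 (D):
6 5 8
3 1 4
7 2 0

After move 7 (U):
6 5 8
3 1 0
7 2 4

After move 8 (U):
6 5 0
3 1 8
7 2 4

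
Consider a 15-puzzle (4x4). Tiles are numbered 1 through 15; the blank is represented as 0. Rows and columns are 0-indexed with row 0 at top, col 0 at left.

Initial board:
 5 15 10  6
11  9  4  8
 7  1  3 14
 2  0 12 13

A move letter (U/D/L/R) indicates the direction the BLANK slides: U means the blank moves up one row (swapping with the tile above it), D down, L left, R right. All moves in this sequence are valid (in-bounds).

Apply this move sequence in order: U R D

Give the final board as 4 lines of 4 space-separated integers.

After move 1 (U):
 5 15 10  6
11  9  4  8
 7  0  3 14
 2  1 12 13

After move 2 (R):
 5 15 10  6
11  9  4  8
 7  3  0 14
 2  1 12 13

After move 3 (D):
 5 15 10  6
11  9  4  8
 7  3 12 14
 2  1  0 13

Answer:  5 15 10  6
11  9  4  8
 7  3 12 14
 2  1  0 13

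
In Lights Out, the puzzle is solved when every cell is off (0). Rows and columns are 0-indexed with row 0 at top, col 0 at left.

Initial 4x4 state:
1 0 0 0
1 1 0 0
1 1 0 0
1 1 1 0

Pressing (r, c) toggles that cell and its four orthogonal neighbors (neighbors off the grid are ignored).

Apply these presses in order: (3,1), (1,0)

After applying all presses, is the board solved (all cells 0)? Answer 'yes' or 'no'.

After press 1 at (3,1):
1 0 0 0
1 1 0 0
1 0 0 0
0 0 0 0

After press 2 at (1,0):
0 0 0 0
0 0 0 0
0 0 0 0
0 0 0 0

Lights still on: 0

Answer: yes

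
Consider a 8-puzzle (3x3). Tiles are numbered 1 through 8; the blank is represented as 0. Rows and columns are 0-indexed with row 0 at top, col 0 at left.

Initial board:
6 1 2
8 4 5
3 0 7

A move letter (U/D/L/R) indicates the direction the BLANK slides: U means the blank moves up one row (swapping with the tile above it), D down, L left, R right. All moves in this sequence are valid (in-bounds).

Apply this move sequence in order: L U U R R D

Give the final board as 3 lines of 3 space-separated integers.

Answer: 1 2 5
6 4 0
8 3 7

Derivation:
After move 1 (L):
6 1 2
8 4 5
0 3 7

After move 2 (U):
6 1 2
0 4 5
8 3 7

After move 3 (U):
0 1 2
6 4 5
8 3 7

After move 4 (R):
1 0 2
6 4 5
8 3 7

After move 5 (R):
1 2 0
6 4 5
8 3 7

After move 6 (D):
1 2 5
6 4 0
8 3 7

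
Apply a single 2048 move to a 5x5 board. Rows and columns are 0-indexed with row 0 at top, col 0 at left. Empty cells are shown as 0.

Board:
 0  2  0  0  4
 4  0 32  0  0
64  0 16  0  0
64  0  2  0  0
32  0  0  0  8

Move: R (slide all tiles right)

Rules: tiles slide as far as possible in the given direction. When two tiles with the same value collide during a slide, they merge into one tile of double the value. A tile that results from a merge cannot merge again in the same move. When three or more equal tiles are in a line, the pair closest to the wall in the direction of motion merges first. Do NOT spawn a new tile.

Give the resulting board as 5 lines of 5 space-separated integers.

Slide right:
row 0: [0, 2, 0, 0, 4] -> [0, 0, 0, 2, 4]
row 1: [4, 0, 32, 0, 0] -> [0, 0, 0, 4, 32]
row 2: [64, 0, 16, 0, 0] -> [0, 0, 0, 64, 16]
row 3: [64, 0, 2, 0, 0] -> [0, 0, 0, 64, 2]
row 4: [32, 0, 0, 0, 8] -> [0, 0, 0, 32, 8]

Answer:  0  0  0  2  4
 0  0  0  4 32
 0  0  0 64 16
 0  0  0 64  2
 0  0  0 32  8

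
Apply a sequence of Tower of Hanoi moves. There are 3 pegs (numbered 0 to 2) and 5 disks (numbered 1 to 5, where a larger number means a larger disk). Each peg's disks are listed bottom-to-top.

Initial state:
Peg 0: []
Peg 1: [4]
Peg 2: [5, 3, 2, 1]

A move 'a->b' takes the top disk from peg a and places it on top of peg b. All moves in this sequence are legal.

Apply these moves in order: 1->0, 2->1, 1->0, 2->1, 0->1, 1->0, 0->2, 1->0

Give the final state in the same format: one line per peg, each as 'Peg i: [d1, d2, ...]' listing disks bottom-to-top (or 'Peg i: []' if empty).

After move 1 (1->0):
Peg 0: [4]
Peg 1: []
Peg 2: [5, 3, 2, 1]

After move 2 (2->1):
Peg 0: [4]
Peg 1: [1]
Peg 2: [5, 3, 2]

After move 3 (1->0):
Peg 0: [4, 1]
Peg 1: []
Peg 2: [5, 3, 2]

After move 4 (2->1):
Peg 0: [4, 1]
Peg 1: [2]
Peg 2: [5, 3]

After move 5 (0->1):
Peg 0: [4]
Peg 1: [2, 1]
Peg 2: [5, 3]

After move 6 (1->0):
Peg 0: [4, 1]
Peg 1: [2]
Peg 2: [5, 3]

After move 7 (0->2):
Peg 0: [4]
Peg 1: [2]
Peg 2: [5, 3, 1]

After move 8 (1->0):
Peg 0: [4, 2]
Peg 1: []
Peg 2: [5, 3, 1]

Answer: Peg 0: [4, 2]
Peg 1: []
Peg 2: [5, 3, 1]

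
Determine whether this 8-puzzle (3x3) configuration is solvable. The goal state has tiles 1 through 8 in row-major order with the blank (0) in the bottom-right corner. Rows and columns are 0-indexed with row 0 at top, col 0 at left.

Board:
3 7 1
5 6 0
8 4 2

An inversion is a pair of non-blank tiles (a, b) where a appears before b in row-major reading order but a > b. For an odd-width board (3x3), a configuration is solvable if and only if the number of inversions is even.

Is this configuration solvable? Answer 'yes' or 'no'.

Inversions (pairs i<j in row-major order where tile[i] > tile[j] > 0): 14
14 is even, so the puzzle is solvable.

Answer: yes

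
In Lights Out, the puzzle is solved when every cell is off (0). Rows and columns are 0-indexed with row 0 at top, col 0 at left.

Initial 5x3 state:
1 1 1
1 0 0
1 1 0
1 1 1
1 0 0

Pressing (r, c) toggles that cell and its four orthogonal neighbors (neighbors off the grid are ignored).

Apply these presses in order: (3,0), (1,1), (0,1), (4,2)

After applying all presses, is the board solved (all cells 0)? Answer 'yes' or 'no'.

After press 1 at (3,0):
1 1 1
1 0 0
0 1 0
0 0 1
0 0 0

After press 2 at (1,1):
1 0 1
0 1 1
0 0 0
0 0 1
0 0 0

After press 3 at (0,1):
0 1 0
0 0 1
0 0 0
0 0 1
0 0 0

After press 4 at (4,2):
0 1 0
0 0 1
0 0 0
0 0 0
0 1 1

Lights still on: 4

Answer: no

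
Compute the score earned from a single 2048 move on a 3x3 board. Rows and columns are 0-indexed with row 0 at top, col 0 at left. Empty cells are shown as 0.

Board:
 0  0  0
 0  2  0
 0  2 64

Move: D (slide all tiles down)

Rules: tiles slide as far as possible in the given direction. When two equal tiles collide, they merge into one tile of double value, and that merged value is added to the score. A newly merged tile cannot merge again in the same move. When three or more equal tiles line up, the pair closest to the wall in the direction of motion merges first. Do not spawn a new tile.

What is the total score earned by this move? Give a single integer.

Slide down:
col 0: [0, 0, 0] -> [0, 0, 0]  score +0 (running 0)
col 1: [0, 2, 2] -> [0, 0, 4]  score +4 (running 4)
col 2: [0, 0, 64] -> [0, 0, 64]  score +0 (running 4)
Board after move:
 0  0  0
 0  0  0
 0  4 64

Answer: 4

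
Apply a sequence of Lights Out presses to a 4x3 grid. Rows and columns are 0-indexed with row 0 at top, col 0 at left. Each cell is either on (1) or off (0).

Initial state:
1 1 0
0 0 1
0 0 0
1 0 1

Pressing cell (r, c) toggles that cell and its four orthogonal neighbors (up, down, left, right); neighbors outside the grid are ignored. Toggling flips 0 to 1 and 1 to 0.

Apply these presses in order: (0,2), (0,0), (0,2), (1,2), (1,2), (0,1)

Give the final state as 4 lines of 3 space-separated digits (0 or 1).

Answer: 1 1 1
1 1 1
0 0 0
1 0 1

Derivation:
After press 1 at (0,2):
1 0 1
0 0 0
0 0 0
1 0 1

After press 2 at (0,0):
0 1 1
1 0 0
0 0 0
1 0 1

After press 3 at (0,2):
0 0 0
1 0 1
0 0 0
1 0 1

After press 4 at (1,2):
0 0 1
1 1 0
0 0 1
1 0 1

After press 5 at (1,2):
0 0 0
1 0 1
0 0 0
1 0 1

After press 6 at (0,1):
1 1 1
1 1 1
0 0 0
1 0 1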